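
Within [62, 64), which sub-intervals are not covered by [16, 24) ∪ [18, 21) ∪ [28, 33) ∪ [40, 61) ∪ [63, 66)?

The merged coverage is [16, 24), [28, 33), [40, 61), [63, 66).
Complement within [62, 64): [62, 63).

[62, 63)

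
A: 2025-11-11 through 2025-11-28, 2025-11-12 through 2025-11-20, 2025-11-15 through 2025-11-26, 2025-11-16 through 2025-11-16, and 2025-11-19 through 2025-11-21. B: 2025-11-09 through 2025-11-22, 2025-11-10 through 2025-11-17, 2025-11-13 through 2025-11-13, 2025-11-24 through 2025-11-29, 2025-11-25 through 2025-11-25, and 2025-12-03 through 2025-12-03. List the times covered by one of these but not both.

Merge the first list: 2025-11-11 through 2025-11-28.
Merge the second list: 2025-11-09 through 2025-11-22, 2025-11-24 through 2025-11-29, 2025-12-03 through 2025-12-03.
A \ B = 2025-11-23 through 2025-11-23.
B \ A = 2025-11-09 through 2025-11-10, 2025-11-29 through 2025-11-29, 2025-12-03 through 2025-12-03.
Union of the two gives the symmetric difference.

2025-11-09 through 2025-11-10, 2025-11-23 through 2025-11-23, 2025-11-29 through 2025-11-29, 2025-12-03 through 2025-12-03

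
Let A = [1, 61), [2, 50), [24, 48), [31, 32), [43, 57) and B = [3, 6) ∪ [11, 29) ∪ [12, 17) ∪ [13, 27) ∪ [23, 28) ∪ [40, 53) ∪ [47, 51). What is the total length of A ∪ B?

A, merged: [1, 61).
B, merged: [3, 6), [11, 29), [40, 53).
A ∪ B = [1, 61).
Total: 60.

60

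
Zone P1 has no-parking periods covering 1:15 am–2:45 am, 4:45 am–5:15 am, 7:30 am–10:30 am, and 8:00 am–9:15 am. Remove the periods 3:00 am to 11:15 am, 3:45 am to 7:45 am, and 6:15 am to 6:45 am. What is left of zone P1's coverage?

1:15 am–2:45 am

Merge the first list: 1:15 am–2:45 am, 4:45 am–5:15 am, 7:30 am–10:30 am.
Merge the second list: 3:00 am–11:15 am.
1:15 am–2:45 am is untouched.
4:45 am–5:15 am lies entirely inside B → drops out.
7:30 am–10:30 am lies entirely inside B → drops out.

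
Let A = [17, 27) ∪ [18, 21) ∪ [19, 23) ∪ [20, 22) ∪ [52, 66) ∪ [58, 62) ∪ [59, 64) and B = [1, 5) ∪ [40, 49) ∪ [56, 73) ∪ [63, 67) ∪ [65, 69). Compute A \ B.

[17, 27) ∪ [52, 56)

First set merges to [17, 27), [52, 66).
Second set merges to [1, 5), [40, 49), [56, 73).
[17, 27): no B overlap → unchanged.
[52, 66) minus B → [52, 56).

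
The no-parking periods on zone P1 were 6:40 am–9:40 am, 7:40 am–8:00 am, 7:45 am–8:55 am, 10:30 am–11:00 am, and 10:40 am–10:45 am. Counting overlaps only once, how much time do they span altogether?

3 h 30 min

Merged: 6:40 am-9:40 am, 10:30 am-11:00 am.
Lengths: 3 h + 30 min = 3 h 30 min.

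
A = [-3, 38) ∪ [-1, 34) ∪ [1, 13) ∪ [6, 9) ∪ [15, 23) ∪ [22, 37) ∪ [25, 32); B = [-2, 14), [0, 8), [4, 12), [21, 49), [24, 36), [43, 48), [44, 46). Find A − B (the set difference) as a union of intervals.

[-3, -2) ∪ [14, 21)

A, merged: [-3, 38).
B, merged: [-2, 14), [21, 49).
[-3, 38) minus B → [-3, -2), [14, 21).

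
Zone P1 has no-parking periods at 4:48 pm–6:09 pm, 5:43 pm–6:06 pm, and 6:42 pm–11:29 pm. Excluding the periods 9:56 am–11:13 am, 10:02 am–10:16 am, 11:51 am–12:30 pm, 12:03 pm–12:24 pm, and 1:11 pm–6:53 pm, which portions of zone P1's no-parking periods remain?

A, merged: 4:48 pm–6:09 pm, 6:42 pm–11:29 pm.
B, merged: 9:56 am–11:13 am, 11:51 am–12:30 pm, 1:11 pm–6:53 pm.
4:48 pm–6:09 pm lies entirely inside B → drops out.
6:42 pm–11:29 pm with B removed leaves 6:53 pm–11:29 pm.

6:53 pm–11:29 pm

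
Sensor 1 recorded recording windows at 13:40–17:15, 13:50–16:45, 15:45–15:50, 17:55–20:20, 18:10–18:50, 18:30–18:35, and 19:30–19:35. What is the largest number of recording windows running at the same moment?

3

Sweep endpoints in order; track running count of active intervals.
Peak of 3 reached at 15:45.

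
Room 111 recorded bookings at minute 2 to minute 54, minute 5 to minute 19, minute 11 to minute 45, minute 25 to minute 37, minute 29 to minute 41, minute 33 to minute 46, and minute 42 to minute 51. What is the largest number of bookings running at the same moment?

Sweep endpoints in order; track running count of active intervals.
Peak of 5 reached at minute 33.

5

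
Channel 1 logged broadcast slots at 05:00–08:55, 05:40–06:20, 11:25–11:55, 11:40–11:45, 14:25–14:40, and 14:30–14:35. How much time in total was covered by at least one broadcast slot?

4 h 40 min

Merged: 05:00–08:55, 11:25–11:55, 14:25–14:40.
Lengths: 3 h 55 min + 30 min + 15 min = 4 h 40 min.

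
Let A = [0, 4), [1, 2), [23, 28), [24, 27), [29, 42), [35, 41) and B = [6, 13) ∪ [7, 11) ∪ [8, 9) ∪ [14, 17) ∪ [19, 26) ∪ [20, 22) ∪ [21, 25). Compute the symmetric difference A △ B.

A, merged: [0, 4), [23, 28), [29, 42).
B, merged: [6, 13), [14, 17), [19, 26).
A but not B: [0, 4), [26, 28), [29, 42).
B but not A: [6, 13), [14, 17), [19, 23).
Combining gives A △ B.

[0, 4) ∪ [6, 13) ∪ [14, 17) ∪ [19, 23) ∪ [26, 28) ∪ [29, 42)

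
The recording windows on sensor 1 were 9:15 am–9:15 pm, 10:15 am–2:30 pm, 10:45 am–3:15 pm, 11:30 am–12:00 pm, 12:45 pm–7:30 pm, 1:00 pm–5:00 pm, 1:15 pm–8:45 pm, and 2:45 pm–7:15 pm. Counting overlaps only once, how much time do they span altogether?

Merged: 9:15 am-9:15 pm.
Length: 12 h.

12 h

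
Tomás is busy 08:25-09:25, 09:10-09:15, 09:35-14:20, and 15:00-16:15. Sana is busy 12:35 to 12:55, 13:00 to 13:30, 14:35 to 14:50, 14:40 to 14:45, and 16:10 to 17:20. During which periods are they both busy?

First set merges to 08:25–09:25, 09:35–14:20, 15:00–16:15.
Second set merges to 12:35–12:55, 13:00–13:30, 14:35–14:50, 16:10–17:20.
08:25–09:25 meets no B interval.
09:35–14:20 ∩ B → 12:35–12:55, 13:00–13:30.
15:00–16:15 ∩ B → 16:10–16:15.

12:35–12:55, 13:00–13:30, 16:10–16:15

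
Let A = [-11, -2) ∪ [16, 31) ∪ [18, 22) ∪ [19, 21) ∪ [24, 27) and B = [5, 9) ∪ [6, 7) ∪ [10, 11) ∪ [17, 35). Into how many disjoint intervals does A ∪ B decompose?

A, merged: [-11, -2), [16, 31).
B, merged: [5, 9), [10, 11), [17, 35).
A ∪ B = [-11, -2), [5, 9), [10, 11), [16, 35).
That is 4 disjoint pieces.

4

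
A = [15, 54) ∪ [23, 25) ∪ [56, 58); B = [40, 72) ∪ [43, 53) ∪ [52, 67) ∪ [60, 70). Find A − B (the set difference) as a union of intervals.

A, merged: [15, 54), [56, 58).
B, merged: [40, 72).
[15, 54) minus B → [15, 40).
[56, 58): fully covered by B → removed.

[15, 40)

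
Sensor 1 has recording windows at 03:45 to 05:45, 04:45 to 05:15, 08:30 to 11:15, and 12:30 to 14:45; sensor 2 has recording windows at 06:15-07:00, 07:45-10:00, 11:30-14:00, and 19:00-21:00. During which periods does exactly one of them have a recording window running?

First set merges to 03:45–05:45, 08:30–11:15, 12:30–14:45.
A \ B = 03:45–05:45, 10:00–11:15, 14:00–14:45.
B \ A = 06:15–07:00, 07:45–08:30, 11:30–12:30, 19:00–21:00.
Union of the two gives the symmetric difference.

03:45–05:45, 06:15–07:00, 07:45–08:30, 10:00–11:15, 11:30–12:30, 14:00–14:45, 19:00–21:00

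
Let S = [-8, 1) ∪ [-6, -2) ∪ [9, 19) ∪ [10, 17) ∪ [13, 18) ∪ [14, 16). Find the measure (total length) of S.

19

Merged: [-8, 1), [9, 19).
Lengths: 9 + 10 = 19.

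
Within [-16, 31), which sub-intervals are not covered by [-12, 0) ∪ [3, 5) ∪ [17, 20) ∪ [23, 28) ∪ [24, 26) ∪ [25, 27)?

[-16, -12) ∪ [0, 3) ∪ [5, 17) ∪ [20, 23) ∪ [28, 31)

After merging, the occupied span is [-12, 0), [3, 5), [17, 20), [23, 28).
Gaps within [-16, 31): [-16, -12), [0, 3), [5, 17), [20, 23), [28, 31).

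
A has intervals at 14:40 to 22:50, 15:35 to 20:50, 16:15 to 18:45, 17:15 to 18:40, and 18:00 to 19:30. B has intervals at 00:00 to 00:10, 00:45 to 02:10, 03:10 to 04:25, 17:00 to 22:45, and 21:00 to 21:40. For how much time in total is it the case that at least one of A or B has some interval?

11 h

Merge the first list: 14:40–22:50.
Merge the second list: 00:00–00:10, 00:45–02:10, 03:10–04:25, 17:00–22:45.
A ∪ B = 00:00–00:10, 00:45–02:10, 03:10–04:25, 14:40–22:50.
Total: 10 min + 1 h 25 min + 1 h 15 min + 8 h 10 min = 11 h.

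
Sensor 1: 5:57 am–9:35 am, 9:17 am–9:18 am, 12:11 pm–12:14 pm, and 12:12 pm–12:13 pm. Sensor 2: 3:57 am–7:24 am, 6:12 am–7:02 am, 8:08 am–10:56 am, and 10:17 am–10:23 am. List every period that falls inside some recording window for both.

5:57 am–7:24 am, 8:08 am–9:35 am

A, merged: 5:57 am–9:35 am, 12:11 pm–12:14 pm.
B, merged: 3:57 am–7:24 am, 8:08 am–10:56 am.
5:57 am–9:35 am ∩ B → 5:57 am–7:24 am, 8:08 am–9:35 am.
12:11 pm–12:14 pm meets no B interval.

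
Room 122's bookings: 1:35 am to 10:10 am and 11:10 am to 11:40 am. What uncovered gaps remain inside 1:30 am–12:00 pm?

1:30 am–1:35 am, 10:10 am–11:10 am, 11:40 am–12:00 pm

The merged coverage is 1:35 am–10:10 am, 11:10 am–11:40 am.
Uncovered inside 1:30 am–12:00 pm: 1:30 am–1:35 am, 10:10 am–11:10 am, 11:40 am–12:00 pm.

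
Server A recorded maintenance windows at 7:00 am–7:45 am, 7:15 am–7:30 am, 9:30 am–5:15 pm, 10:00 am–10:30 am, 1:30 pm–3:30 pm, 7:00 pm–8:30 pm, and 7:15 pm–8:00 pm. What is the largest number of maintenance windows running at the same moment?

2

Walk the sorted start/end points keeping a running depth.
The depth first hits 2 at 7:15 am.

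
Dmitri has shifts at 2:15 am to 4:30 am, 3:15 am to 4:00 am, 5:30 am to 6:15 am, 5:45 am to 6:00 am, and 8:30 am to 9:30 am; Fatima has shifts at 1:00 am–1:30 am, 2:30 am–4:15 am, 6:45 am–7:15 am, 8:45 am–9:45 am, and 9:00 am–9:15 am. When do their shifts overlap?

First set merges to 2:15 am-4:30 am, 5:30 am-6:15 am, 8:30 am-9:30 am.
Second set merges to 1:00 am-1:30 am, 2:30 am-4:15 am, 6:45 am-7:15 am, 8:45 am-9:45 am.
2:15 am-4:30 am overlaps B on 2:30 am-4:15 am.
5:30 am-6:15 am falls entirely outside B.
8:30 am-9:30 am overlaps B on 8:45 am-9:30 am.

2:30 am-4:15 am, 8:45 am-9:30 am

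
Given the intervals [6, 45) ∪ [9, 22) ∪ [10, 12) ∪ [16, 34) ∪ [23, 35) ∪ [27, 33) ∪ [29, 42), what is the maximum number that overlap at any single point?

Sweep endpoints in order; track running count of active intervals.
Peak of 5 reached at 29.

5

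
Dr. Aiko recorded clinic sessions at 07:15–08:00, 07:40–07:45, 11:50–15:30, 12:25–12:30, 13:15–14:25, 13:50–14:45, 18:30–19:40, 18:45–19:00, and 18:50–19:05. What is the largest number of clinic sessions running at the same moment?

3

At 13:50, 3 of the intervals are simultaneously active.
No point has more.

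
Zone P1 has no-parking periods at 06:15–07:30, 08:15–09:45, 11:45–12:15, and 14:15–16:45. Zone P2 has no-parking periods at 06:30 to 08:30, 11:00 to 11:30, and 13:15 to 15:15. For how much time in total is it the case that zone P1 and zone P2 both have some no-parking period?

2 h 15 min

A ∩ B = 06:30-07:30, 08:15-08:30, 14:15-15:15.
Total: 1 h + 15 min + 1 h = 2 h 15 min.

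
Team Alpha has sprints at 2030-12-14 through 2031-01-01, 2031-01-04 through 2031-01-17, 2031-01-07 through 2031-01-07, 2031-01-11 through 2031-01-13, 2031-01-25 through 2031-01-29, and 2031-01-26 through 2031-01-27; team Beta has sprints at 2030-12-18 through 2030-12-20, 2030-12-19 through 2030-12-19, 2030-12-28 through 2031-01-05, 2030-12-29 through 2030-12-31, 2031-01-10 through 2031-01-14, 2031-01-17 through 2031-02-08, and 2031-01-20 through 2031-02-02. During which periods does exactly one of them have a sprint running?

2030-12-14 through 2030-12-17, 2030-12-21 through 2030-12-27, 2031-01-02 through 2031-01-03, 2031-01-06 through 2031-01-09, 2031-01-15 through 2031-01-16, 2031-01-18 through 2031-01-24, 2031-01-30 through 2031-02-08

Merge the first list: 2030-12-14 through 2031-01-01, 2031-01-04 through 2031-01-17, 2031-01-25 through 2031-01-29.
Merge the second list: 2030-12-18 through 2030-12-20, 2030-12-28 through 2031-01-05, 2031-01-10 through 2031-01-14, 2031-01-17 through 2031-02-08.
A \ B = 2030-12-14 through 2030-12-17, 2030-12-21 through 2030-12-27, 2031-01-06 through 2031-01-09, 2031-01-15 through 2031-01-16.
B \ A = 2031-01-02 through 2031-01-03, 2031-01-18 through 2031-01-24, 2031-01-30 through 2031-02-08.
Union of the two gives the symmetric difference.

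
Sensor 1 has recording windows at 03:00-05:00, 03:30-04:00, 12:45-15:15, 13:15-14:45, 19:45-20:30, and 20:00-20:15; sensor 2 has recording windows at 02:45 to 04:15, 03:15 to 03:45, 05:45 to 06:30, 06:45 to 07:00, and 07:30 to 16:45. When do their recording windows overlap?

First set merges to 03:00–05:00, 12:45–15:15, 19:45–20:30.
Second set merges to 02:45–04:15, 05:45–06:30, 06:45–07:00, 07:30–16:45.
03:00–05:00 ∩ B → 03:00–04:15.
12:45–15:15 ∩ B → 12:45–15:15.
19:45–20:30 meets no B interval.

03:00–04:15, 12:45–15:15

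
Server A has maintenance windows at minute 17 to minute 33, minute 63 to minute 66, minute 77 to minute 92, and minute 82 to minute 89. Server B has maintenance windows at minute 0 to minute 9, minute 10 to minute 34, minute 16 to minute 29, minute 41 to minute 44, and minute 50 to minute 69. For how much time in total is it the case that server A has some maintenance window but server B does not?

Merge the first list: minute 17 to minute 33, minute 63 to minute 66, minute 77 to minute 92.
Merge the second list: minute 0 to minute 9, minute 10 to minute 34, minute 41 to minute 44, minute 50 to minute 69.
A \ B = minute 77 to minute 92.
Total: 15 minutes.

15 minutes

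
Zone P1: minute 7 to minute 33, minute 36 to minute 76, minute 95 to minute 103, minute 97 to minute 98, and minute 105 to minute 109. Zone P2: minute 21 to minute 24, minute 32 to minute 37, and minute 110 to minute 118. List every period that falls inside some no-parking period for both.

minute 21 to minute 24, minute 32 to minute 33, minute 36 to minute 37

First set merges to minute 7 to minute 33, minute 36 to minute 76, minute 95 to minute 103, minute 105 to minute 109.
minute 7 to minute 33 ∩ B → minute 21 to minute 24, minute 32 to minute 33.
minute 36 to minute 76 ∩ B → minute 36 to minute 37.
minute 95 to minute 103 meets no B interval.
minute 105 to minute 109 meets no B interval.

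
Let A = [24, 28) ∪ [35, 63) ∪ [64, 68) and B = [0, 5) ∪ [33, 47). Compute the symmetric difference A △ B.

[0, 5) ∪ [24, 28) ∪ [33, 35) ∪ [47, 63) ∪ [64, 68)

A but not B: [24, 28), [47, 63), [64, 68).
B but not A: [0, 5), [33, 35).
Combining gives A △ B.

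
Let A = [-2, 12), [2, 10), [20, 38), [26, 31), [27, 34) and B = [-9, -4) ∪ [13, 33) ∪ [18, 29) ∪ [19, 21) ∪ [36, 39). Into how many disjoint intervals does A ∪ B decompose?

Merge the first list: [-2, 12), [20, 38).
Merge the second list: [-9, -4), [13, 33), [36, 39).
A ∪ B = [-9, -4), [-2, 12), [13, 39).
That is 3 disjoint pieces.

3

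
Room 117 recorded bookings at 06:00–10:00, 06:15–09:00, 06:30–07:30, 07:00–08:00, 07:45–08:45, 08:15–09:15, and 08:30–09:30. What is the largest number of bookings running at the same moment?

5

Sweep endpoints in order; track running count of active intervals.
Peak of 5 reached at 08:30.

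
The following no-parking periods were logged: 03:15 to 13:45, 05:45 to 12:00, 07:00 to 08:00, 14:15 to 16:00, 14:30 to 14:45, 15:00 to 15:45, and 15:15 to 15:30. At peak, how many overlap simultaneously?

Sweep endpoints in order; track running count of active intervals.
Peak of 3 reached at 07:00.

3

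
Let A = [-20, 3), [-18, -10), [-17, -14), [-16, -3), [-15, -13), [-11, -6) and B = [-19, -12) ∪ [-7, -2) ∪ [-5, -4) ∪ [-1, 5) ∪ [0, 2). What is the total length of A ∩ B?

Merge the first list: [-20, 3).
Merge the second list: [-19, -12), [-7, -2), [-1, 5).
A ∩ B = [-19, -12), [-7, -2), [-1, 3).
Total: 7 + 5 + 4 = 16.

16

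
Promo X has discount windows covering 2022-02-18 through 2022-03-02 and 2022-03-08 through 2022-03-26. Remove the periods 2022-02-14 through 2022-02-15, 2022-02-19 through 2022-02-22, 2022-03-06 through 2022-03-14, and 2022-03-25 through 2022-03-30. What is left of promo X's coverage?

2022-02-18 through 2022-02-18, 2022-02-23 through 2022-03-02, 2022-03-15 through 2022-03-24

2022-02-18 through 2022-03-02 with B removed leaves 2022-02-18 through 2022-02-18, 2022-02-23 through 2022-03-02.
2022-03-08 through 2022-03-26 with B removed leaves 2022-03-15 through 2022-03-24.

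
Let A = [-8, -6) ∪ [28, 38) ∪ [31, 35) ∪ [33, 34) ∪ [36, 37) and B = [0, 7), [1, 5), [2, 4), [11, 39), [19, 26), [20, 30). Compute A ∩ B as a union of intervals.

A, merged: [-8, -6), [28, 38).
B, merged: [0, 7), [11, 39).
[-8, -6) meets no B interval.
[28, 38) ∩ B → [28, 38).

[28, 38)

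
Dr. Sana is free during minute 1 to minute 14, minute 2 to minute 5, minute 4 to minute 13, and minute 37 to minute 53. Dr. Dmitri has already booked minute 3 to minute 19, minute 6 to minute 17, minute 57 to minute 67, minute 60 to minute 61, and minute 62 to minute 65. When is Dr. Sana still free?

minute 1 to minute 3, minute 37 to minute 53

A, merged: minute 1 to minute 14, minute 37 to minute 53.
B, merged: minute 3 to minute 19, minute 57 to minute 67.
minute 1 to minute 14 with B removed leaves minute 1 to minute 3.
minute 37 to minute 53 is untouched.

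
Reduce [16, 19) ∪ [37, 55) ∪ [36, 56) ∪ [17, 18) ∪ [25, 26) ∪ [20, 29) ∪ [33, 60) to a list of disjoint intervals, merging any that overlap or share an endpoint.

Sort by start: [16, 19), [17, 18), [20, 29), [25, 26), [33, 60), [36, 56), [37, 55).
[17, 18) overlaps/touches [16, 19) → extend to [16, 19).
[20, 29) is disjoint → start new block.
[25, 26) overlaps/touches [20, 29) → extend to [20, 29).
[33, 60) is disjoint → start new block.
[36, 56) overlaps/touches [33, 60) → extend to [33, 60).
[37, 55) overlaps/touches [33, 60) → extend to [33, 60).

[16, 19) ∪ [20, 29) ∪ [33, 60)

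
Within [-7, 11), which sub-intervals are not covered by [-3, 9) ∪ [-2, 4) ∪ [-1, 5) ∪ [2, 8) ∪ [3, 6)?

After merging, the occupied span is [-3, 9).
Complement within [-7, 11): [-7, -3), [9, 11).

[-7, -3) ∪ [9, 11)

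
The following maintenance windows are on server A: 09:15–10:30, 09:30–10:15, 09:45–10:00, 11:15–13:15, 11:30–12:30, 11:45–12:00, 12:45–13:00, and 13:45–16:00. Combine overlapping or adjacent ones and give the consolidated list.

09:15-10:30, 11:15-13:15, 13:45-16:00

09:30-10:15 overlaps/touches 09:15-10:30 → extend to 09:15-10:30.
09:45-10:00 overlaps/touches 09:15-10:30 → extend to 09:15-10:30.
11:15-13:15 is disjoint → start new block.
11:30-12:30 overlaps/touches 11:15-13:15 → extend to 11:15-13:15.
11:45-12:00 overlaps/touches 11:15-13:15 → extend to 11:15-13:15.
12:45-13:00 overlaps/touches 11:15-13:15 → extend to 11:15-13:15.
13:45-16:00 is disjoint → start new block.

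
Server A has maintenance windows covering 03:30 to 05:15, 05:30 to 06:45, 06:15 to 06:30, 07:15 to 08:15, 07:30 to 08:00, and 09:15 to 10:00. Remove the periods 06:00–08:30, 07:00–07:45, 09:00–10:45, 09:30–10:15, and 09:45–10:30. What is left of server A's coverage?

03:30–05:15, 05:30–06:00

First set merges to 03:30–05:15, 05:30–06:45, 07:15–08:15, 09:15–10:00.
Second set merges to 06:00–08:30, 09:00–10:45.
03:30–05:15: nothing removed.
05:30–06:45 \ B = 05:30–06:00.
07:15–08:15: entirely removed.
09:15–10:00: entirely removed.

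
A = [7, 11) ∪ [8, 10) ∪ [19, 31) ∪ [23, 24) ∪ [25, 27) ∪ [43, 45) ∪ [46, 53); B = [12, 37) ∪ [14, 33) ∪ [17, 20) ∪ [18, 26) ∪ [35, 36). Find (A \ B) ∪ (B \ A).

[7, 11) ∪ [12, 19) ∪ [31, 37) ∪ [43, 45) ∪ [46, 53)

Merge the first list: [7, 11), [19, 31), [43, 45), [46, 53).
Merge the second list: [12, 37).
A but not B: [7, 11), [43, 45), [46, 53).
B but not A: [12, 19), [31, 37).
Combining gives A △ B.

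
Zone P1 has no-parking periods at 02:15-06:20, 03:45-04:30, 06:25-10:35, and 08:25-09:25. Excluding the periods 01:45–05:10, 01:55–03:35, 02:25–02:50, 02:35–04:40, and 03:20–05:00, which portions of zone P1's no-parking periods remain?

Merge the first list: 02:15–06:20, 06:25–10:35.
Merge the second list: 01:45–05:10.
02:15–06:20 \ B = 05:10–06:20.
06:25–10:35: nothing removed.

05:10–06:20, 06:25–10:35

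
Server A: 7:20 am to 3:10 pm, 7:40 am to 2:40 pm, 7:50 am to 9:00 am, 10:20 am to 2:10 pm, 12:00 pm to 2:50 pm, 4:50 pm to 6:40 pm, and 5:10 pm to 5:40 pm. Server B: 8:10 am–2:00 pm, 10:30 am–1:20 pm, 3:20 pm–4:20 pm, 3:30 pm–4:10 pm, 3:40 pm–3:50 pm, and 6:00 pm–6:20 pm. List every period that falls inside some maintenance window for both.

Merge the first list: 7:20 am-3:10 pm, 4:50 pm-6:40 pm.
Merge the second list: 8:10 am-2:00 pm, 3:20 pm-4:20 pm, 6:00 pm-6:20 pm.
7:20 am-3:10 pm overlaps B on 8:10 am-2:00 pm.
4:50 pm-6:40 pm overlaps B on 6:00 pm-6:20 pm.

8:10 am-2:00 pm, 6:00 pm-6:20 pm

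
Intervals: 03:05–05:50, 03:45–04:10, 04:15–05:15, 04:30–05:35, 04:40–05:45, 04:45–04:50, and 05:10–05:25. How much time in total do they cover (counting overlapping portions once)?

2 h 45 min

Merged: 03:05-05:50.
Length: 2 h 45 min.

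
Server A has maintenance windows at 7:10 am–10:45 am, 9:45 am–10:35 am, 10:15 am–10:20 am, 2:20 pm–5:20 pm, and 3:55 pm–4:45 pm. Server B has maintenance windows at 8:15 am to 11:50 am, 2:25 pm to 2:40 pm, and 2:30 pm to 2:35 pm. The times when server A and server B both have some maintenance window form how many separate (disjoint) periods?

First set merges to 7:10 am-10:45 am, 2:20 pm-5:20 pm.
Second set merges to 8:15 am-11:50 am, 2:25 pm-2:40 pm.
A ∩ B = 8:15 am-10:45 am, 2:25 pm-2:40 pm.
That is 2 disjoint pieces.

2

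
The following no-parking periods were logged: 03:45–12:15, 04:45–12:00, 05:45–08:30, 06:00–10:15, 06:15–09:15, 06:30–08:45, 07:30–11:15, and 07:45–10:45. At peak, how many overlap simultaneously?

8

Walk the sorted start/end points keeping a running depth.
The depth first hits 8 at 07:45.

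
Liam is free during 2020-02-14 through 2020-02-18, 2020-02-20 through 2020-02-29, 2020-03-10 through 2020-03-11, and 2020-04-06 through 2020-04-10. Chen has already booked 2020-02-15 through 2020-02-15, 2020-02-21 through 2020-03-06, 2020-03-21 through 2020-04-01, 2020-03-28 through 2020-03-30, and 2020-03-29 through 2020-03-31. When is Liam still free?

2020-02-14 through 2020-02-14, 2020-02-16 through 2020-02-18, 2020-02-20 through 2020-02-20, 2020-03-10 through 2020-03-11, 2020-04-06 through 2020-04-10

B, merged: 2020-02-15 through 2020-02-15, 2020-02-21 through 2020-03-06, 2020-03-21 through 2020-04-01.
2020-02-14 through 2020-02-18 minus B → 2020-02-14 through 2020-02-14, 2020-02-16 through 2020-02-18.
2020-02-20 through 2020-02-29 minus B → 2020-02-20 through 2020-02-20.
2020-03-10 through 2020-03-11: no B overlap → unchanged.
2020-04-06 through 2020-04-10: no B overlap → unchanged.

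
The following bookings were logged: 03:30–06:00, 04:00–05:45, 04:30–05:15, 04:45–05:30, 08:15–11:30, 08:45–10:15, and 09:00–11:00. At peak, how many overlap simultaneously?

Walk the sorted start/end points keeping a running depth.
The depth first hits 4 at 04:45.

4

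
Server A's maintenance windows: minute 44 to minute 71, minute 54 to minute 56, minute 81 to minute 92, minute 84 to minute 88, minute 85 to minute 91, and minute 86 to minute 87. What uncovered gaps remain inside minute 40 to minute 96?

Covered (merged): minute 44 to minute 71, minute 81 to minute 92.
Uncovered inside minute 40 to minute 96: minute 40 to minute 44, minute 71 to minute 81, minute 92 to minute 96.

minute 40 to minute 44, minute 71 to minute 81, minute 92 to minute 96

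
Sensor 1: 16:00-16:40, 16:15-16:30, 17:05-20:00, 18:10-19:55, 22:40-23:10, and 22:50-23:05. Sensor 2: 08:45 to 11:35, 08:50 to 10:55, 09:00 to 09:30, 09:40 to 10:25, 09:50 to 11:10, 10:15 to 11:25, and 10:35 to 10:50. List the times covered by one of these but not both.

Merge the first list: 16:00-16:40, 17:05-20:00, 22:40-23:10.
Merge the second list: 08:45-11:35.
Only in the first: 16:00-16:40, 17:05-20:00, 22:40-23:10.
Only in the second: 08:45-11:35.
Together these are the periods covered by exactly one.

08:45-11:35, 16:00-16:40, 17:05-20:00, 22:40-23:10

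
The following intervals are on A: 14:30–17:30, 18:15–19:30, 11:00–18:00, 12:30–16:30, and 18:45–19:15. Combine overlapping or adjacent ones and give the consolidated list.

11:00–18:00, 18:15–19:30

Sort by start: 11:00–18:00, 12:30–16:30, 14:30–17:30, 18:15–19:30, 18:45–19:15.
12:30–16:30 overlaps/touches 11:00–18:00 → extend to 11:00–18:00.
14:30–17:30 overlaps/touches 11:00–18:00 → extend to 11:00–18:00.
18:15–19:30 is disjoint → start new block.
18:45–19:15 overlaps/touches 18:15–19:30 → extend to 18:15–19:30.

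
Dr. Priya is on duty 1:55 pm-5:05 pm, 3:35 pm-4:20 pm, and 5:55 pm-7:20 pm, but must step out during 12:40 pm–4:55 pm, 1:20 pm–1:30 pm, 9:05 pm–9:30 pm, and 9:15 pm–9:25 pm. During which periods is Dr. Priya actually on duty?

4:55 pm–5:05 pm, 5:55 pm–7:20 pm

First set merges to 1:55 pm–5:05 pm, 5:55 pm–7:20 pm.
Second set merges to 12:40 pm–4:55 pm, 9:05 pm–9:30 pm.
1:55 pm–5:05 pm \ B = 4:55 pm–5:05 pm.
5:55 pm–7:20 pm: nothing removed.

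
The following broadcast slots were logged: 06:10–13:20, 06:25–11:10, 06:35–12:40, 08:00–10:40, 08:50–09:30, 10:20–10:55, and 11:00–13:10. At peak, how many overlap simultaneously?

Walk the sorted start/end points keeping a running depth.
The depth first hits 5 at 08:50.

5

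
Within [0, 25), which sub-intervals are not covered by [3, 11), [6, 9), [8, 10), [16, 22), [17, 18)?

[0, 3) ∪ [11, 16) ∪ [22, 25)

The merged coverage is [3, 11), [16, 22).
Gaps within [0, 25): [0, 3), [11, 16), [22, 25).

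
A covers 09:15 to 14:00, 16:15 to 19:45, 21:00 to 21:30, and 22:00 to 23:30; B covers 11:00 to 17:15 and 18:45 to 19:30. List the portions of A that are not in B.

09:15–11:00, 17:15–18:45, 19:30–19:45, 21:00–21:30, 22:00–23:30

09:15–14:00 \ B = 09:15–11:00.
16:15–19:45 \ B = 17:15–18:45, 19:30–19:45.
21:00–21:30: nothing removed.
22:00–23:30: nothing removed.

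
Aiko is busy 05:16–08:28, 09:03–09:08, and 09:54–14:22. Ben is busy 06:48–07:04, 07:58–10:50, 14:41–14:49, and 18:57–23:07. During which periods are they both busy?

05:16–08:28 meets the second set on 06:48–07:04, 07:58–08:28.
09:03–09:08 meets the second set on 09:03–09:08.
09:54–14:22 meets the second set on 09:54–10:50.

06:48–07:04, 07:58–08:28, 09:03–09:08, 09:54–10:50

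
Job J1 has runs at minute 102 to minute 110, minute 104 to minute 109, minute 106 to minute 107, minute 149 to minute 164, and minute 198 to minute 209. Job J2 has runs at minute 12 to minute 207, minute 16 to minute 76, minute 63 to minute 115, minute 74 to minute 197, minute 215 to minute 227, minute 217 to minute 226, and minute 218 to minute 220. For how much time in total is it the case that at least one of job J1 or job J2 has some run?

Merge the first list: minute 102 to minute 110, minute 149 to minute 164, minute 198 to minute 209.
Merge the second list: minute 12 to minute 207, minute 215 to minute 227.
A ∪ B = minute 12 to minute 209, minute 215 to minute 227.
Total: 197 minutes + 12 minutes = 209 minutes.

209 minutes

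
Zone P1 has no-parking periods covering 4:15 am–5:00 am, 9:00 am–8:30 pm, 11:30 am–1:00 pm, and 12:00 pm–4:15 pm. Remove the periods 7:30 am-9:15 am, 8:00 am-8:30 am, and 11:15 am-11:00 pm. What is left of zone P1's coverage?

4:15 am–5:00 am, 9:15 am–11:15 am

A, merged: 4:15 am–5:00 am, 9:00 am–8:30 pm.
B, merged: 7:30 am–9:15 am, 11:15 am–11:00 pm.
4:15 am–5:00 am: no B overlap → unchanged.
9:00 am–8:30 pm minus B → 9:15 am–11:15 am.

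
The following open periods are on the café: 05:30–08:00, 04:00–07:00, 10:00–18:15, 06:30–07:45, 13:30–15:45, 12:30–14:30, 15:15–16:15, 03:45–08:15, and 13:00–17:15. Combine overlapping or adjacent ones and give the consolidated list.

Sort by start: 03:45–08:15, 04:00–07:00, 05:30–08:00, 06:30–07:45, 10:00–18:15, 12:30–14:30, 13:00–17:15, 13:30–15:45, 15:15–16:15.
04:00–07:00 overlaps/touches 03:45–08:15 → extend to 03:45–08:15.
05:30–08:00 overlaps/touches 03:45–08:15 → extend to 03:45–08:15.
06:30–07:45 overlaps/touches 03:45–08:15 → extend to 03:45–08:15.
10:00–18:15 is disjoint → start new block.
12:30–14:30 overlaps/touches 10:00–18:15 → extend to 10:00–18:15.
13:00–17:15 overlaps/touches 10:00–18:15 → extend to 10:00–18:15.
13:30–15:45 overlaps/touches 10:00–18:15 → extend to 10:00–18:15.
15:15–16:15 overlaps/touches 10:00–18:15 → extend to 10:00–18:15.

03:45–08:15, 10:00–18:15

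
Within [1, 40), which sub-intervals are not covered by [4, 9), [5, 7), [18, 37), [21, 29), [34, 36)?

[1, 4) ∪ [9, 18) ∪ [37, 40)

The merged coverage is [4, 9), [18, 37).
Complement within [1, 40): [1, 4), [9, 18), [37, 40).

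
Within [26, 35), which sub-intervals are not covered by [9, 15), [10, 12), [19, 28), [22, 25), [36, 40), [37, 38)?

After merging, the occupied span is [9, 15), [19, 28), [36, 40).
Complement within [26, 35): [28, 35).

[28, 35)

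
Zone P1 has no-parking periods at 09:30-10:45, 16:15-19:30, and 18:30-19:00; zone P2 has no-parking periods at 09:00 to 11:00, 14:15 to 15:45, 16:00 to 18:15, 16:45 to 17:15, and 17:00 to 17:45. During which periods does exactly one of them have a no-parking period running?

A, merged: 09:30–10:45, 16:15–19:30.
B, merged: 09:00–11:00, 14:15–15:45, 16:00–18:15.
A but not B: 18:15–19:30.
B but not A: 09:00–09:30, 10:45–11:00, 14:15–15:45, 16:00–16:15.
Combining gives A △ B.

09:00–09:30, 10:45–11:00, 14:15–15:45, 16:00–16:15, 18:15–19:30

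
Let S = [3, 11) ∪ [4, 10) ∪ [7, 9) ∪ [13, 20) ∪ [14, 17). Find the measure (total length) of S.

15

Merged: [3, 11), [13, 20).
Lengths: 8 + 7 = 15.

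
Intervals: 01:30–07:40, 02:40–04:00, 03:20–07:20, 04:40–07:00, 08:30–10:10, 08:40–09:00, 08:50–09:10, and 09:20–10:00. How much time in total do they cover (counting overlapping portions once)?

Merged: 01:30-07:40, 08:30-10:10.
Lengths: 6 h 10 min + 1 h 40 min = 7 h 50 min.

7 h 50 min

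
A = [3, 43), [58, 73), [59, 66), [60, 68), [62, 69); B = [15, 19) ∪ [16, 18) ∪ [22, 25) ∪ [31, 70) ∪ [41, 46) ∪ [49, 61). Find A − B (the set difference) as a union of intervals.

[3, 15) ∪ [19, 22) ∪ [25, 31) ∪ [70, 73)

A, merged: [3, 43), [58, 73).
B, merged: [15, 19), [22, 25), [31, 70).
[3, 43) \ B = [3, 15), [19, 22), [25, 31).
[58, 73) \ B = [70, 73).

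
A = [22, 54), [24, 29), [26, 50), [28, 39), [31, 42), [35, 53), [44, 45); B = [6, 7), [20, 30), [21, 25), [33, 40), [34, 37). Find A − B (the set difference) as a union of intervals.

A, merged: [22, 54).
B, merged: [6, 7), [20, 30), [33, 40).
[22, 54) minus B → [30, 33), [40, 54).

[30, 33) ∪ [40, 54)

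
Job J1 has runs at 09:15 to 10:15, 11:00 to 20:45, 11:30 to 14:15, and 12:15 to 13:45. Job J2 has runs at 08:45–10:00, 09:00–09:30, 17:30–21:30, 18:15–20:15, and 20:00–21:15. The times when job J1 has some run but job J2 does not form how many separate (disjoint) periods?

First set merges to 09:15–10:15, 11:00–20:45.
Second set merges to 08:45–10:00, 17:30–21:30.
A \ B = 10:00–10:15, 11:00–17:30.
That is 2 disjoint pieces.

2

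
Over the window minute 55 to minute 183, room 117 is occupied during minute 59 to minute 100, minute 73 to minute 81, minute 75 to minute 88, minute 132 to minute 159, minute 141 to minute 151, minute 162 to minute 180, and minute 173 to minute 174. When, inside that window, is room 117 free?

minute 55 to minute 59, minute 100 to minute 132, minute 159 to minute 162, minute 180 to minute 183

Covered (merged): minute 59 to minute 100, minute 132 to minute 159, minute 162 to minute 180.
Uncovered inside minute 55 to minute 183: minute 55 to minute 59, minute 100 to minute 132, minute 159 to minute 162, minute 180 to minute 183.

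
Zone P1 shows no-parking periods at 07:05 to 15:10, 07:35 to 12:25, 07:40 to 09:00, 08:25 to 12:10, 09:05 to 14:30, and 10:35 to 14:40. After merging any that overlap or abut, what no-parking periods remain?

07:35–12:25 overlaps/touches 07:05–15:10 → extend to 07:05–15:10.
07:40–09:00 overlaps/touches 07:05–15:10 → extend to 07:05–15:10.
08:25–12:10 overlaps/touches 07:05–15:10 → extend to 07:05–15:10.
09:05–14:30 overlaps/touches 07:05–15:10 → extend to 07:05–15:10.
10:35–14:40 overlaps/touches 07:05–15:10 → extend to 07:05–15:10.

07:05–15:10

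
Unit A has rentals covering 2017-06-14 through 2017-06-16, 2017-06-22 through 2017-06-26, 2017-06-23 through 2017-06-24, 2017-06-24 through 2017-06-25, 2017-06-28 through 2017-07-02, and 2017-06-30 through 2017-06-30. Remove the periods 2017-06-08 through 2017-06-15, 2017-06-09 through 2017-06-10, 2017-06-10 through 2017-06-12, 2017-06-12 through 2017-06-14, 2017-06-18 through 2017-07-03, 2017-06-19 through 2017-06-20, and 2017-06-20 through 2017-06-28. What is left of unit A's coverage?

Merge the first list: 2017-06-14 through 2017-06-16, 2017-06-22 through 2017-06-26, 2017-06-28 through 2017-07-02.
Merge the second list: 2017-06-08 through 2017-06-15, 2017-06-18 through 2017-07-03.
2017-06-14 through 2017-06-16 \ B = 2017-06-16 through 2017-06-16.
2017-06-22 through 2017-06-26: entirely removed.
2017-06-28 through 2017-07-02: entirely removed.

2017-06-16 through 2017-06-16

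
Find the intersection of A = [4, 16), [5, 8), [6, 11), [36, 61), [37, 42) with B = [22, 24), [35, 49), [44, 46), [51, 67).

First set merges to [4, 16), [36, 61).
Second set merges to [22, 24), [35, 49), [51, 67).
[4, 16): no overlap with the second set.
[36, 61) meets the second set on [36, 49), [51, 61).

[36, 49) ∪ [51, 61)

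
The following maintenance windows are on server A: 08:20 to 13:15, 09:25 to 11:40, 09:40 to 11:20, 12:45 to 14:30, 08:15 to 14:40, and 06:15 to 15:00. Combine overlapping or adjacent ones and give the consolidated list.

Sort by start: 06:15–15:00, 08:15–14:40, 08:20–13:15, 09:25–11:40, 09:40–11:20, 12:45–14:30.
08:15–14:40 overlaps/touches 06:15–15:00 → extend to 06:15–15:00.
08:20–13:15 overlaps/touches 06:15–15:00 → extend to 06:15–15:00.
09:25–11:40 overlaps/touches 06:15–15:00 → extend to 06:15–15:00.
09:40–11:20 overlaps/touches 06:15–15:00 → extend to 06:15–15:00.
12:45–14:30 overlaps/touches 06:15–15:00 → extend to 06:15–15:00.

06:15–15:00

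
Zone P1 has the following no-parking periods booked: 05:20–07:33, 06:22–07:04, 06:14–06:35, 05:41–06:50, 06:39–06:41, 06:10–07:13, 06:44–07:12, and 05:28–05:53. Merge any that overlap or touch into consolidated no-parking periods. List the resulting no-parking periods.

05:20–07:33

Sort by start: 05:20–07:33, 05:28–05:53, 05:41–06:50, 06:10–07:13, 06:14–06:35, 06:22–07:04, 06:39–06:41, 06:44–07:12.
05:28–05:53 overlaps/touches 05:20–07:33 → extend to 05:20–07:33.
05:41–06:50 overlaps/touches 05:20–07:33 → extend to 05:20–07:33.
06:10–07:13 overlaps/touches 05:20–07:33 → extend to 05:20–07:33.
06:14–06:35 overlaps/touches 05:20–07:33 → extend to 05:20–07:33.
06:22–07:04 overlaps/touches 05:20–07:33 → extend to 05:20–07:33.
06:39–06:41 overlaps/touches 05:20–07:33 → extend to 05:20–07:33.
06:44–07:12 overlaps/touches 05:20–07:33 → extend to 05:20–07:33.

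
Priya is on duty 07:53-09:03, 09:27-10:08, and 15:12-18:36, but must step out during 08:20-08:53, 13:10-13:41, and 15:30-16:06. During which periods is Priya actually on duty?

07:53–09:03 \ B = 07:53–08:20, 08:53–09:03.
09:27–10:08: nothing removed.
15:12–18:36 \ B = 15:12–15:30, 16:06–18:36.

07:53–08:20, 08:53–09:03, 09:27–10:08, 15:12–15:30, 16:06–18:36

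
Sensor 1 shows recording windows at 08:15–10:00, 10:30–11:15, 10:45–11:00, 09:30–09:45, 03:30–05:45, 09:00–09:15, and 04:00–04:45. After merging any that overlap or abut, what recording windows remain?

03:30-05:45, 08:15-10:00, 10:30-11:15

Sort by start: 03:30-05:45, 04:00-04:45, 08:15-10:00, 09:00-09:15, 09:30-09:45, 10:30-11:15, 10:45-11:00.
04:00-04:45 overlaps/touches 03:30-05:45 → extend to 03:30-05:45.
08:15-10:00 is disjoint → start new block.
09:00-09:15 overlaps/touches 08:15-10:00 → extend to 08:15-10:00.
09:30-09:45 overlaps/touches 08:15-10:00 → extend to 08:15-10:00.
10:30-11:15 is disjoint → start new block.
10:45-11:00 overlaps/touches 10:30-11:15 → extend to 10:30-11:15.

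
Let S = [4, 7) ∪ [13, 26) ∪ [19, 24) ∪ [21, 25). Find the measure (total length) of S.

16

Merged: [4, 7), [13, 26).
Lengths: 3 + 13 = 16.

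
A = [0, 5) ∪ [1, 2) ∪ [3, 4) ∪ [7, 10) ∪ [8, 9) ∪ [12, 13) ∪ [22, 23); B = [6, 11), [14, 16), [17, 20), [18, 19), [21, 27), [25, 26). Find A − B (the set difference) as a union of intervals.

[0, 5) ∪ [12, 13)

First set merges to [0, 5), [7, 10), [12, 13), [22, 23).
Second set merges to [6, 11), [14, 16), [17, 20), [21, 27).
[0, 5): no B overlap → unchanged.
[7, 10): fully covered by B → removed.
[12, 13): no B overlap → unchanged.
[22, 23): fully covered by B → removed.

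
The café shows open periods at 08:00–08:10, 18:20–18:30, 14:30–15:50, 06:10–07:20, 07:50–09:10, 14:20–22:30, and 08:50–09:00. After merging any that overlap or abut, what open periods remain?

06:10–07:20, 07:50–09:10, 14:20–22:30

Sort by start: 06:10–07:20, 07:50–09:10, 08:00–08:10, 08:50–09:00, 14:20–22:30, 14:30–15:50, 18:20–18:30.
07:50–09:10 is disjoint → start new block.
08:00–08:10 overlaps/touches 07:50–09:10 → extend to 07:50–09:10.
08:50–09:00 overlaps/touches 07:50–09:10 → extend to 07:50–09:10.
14:20–22:30 is disjoint → start new block.
14:30–15:50 overlaps/touches 14:20–22:30 → extend to 14:20–22:30.
18:20–18:30 overlaps/touches 14:20–22:30 → extend to 14:20–22:30.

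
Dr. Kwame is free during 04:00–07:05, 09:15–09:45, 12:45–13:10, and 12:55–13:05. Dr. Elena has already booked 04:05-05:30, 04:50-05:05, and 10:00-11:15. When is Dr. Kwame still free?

04:00-04:05, 05:30-07:05, 09:15-09:45, 12:45-13:10

Merge the first list: 04:00-07:05, 09:15-09:45, 12:45-13:10.
Merge the second list: 04:05-05:30, 10:00-11:15.
04:00-07:05 \ B = 04:00-04:05, 05:30-07:05.
09:15-09:45: nothing removed.
12:45-13:10: nothing removed.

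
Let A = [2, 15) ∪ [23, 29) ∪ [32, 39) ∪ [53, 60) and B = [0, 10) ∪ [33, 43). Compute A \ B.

[2, 15) minus B → [10, 15).
[23, 29): no B overlap → unchanged.
[32, 39) minus B → [32, 33).
[53, 60): no B overlap → unchanged.

[10, 15) ∪ [23, 29) ∪ [32, 33) ∪ [53, 60)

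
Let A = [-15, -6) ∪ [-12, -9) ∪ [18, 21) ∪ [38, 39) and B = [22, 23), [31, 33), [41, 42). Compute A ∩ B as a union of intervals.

Merge the first list: [-15, -6), [18, 21), [38, 39).
[-15, -6): no overlap with the second set.
[18, 21): no overlap with the second set.
[38, 39): no overlap with the second set.
No overlap.

none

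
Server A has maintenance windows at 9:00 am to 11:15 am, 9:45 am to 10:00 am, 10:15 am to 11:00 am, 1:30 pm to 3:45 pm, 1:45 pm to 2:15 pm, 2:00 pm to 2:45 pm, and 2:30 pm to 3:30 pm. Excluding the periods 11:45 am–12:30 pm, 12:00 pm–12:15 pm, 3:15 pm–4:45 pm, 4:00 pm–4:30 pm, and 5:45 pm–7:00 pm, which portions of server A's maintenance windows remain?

First set merges to 9:00 am–11:15 am, 1:30 pm–3:45 pm.
Second set merges to 11:45 am–12:30 pm, 3:15 pm–4:45 pm, 5:45 pm–7:00 pm.
9:00 am–11:15 am is untouched.
1:30 pm–3:45 pm with B removed leaves 1:30 pm–3:15 pm.

9:00 am–11:15 am, 1:30 pm–3:15 pm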